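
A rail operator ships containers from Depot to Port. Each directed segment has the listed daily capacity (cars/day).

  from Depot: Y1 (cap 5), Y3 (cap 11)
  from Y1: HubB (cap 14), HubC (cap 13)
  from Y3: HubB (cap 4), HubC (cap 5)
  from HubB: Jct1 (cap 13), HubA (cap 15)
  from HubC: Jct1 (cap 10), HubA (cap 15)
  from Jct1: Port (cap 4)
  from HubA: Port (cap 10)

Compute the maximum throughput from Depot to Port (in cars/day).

Augment Depot→Y1→HubB→Jct1→Port: bottleneck 4, flow now 4.
Augment Depot→Y1→HubB→HubA→Port: bottleneck 1, flow now 5.
Augment Depot→Y3→HubB→HubA→Port: bottleneck 4, flow now 9.
Augment Depot→Y3→HubC→HubA→Port: bottleneck 5, flow now 14.
No augmenting path remains; maximum flow = 14.
In the residual graph, reachable from Depot: {Depot, Y3}.
Min-cut edges: Depot→Y1 (5), Y3→HubB (4), Y3→HubC (5); capacity 5 + 4 + 5 = 14.
This cut is saturated, so no flow can exceed 14.

14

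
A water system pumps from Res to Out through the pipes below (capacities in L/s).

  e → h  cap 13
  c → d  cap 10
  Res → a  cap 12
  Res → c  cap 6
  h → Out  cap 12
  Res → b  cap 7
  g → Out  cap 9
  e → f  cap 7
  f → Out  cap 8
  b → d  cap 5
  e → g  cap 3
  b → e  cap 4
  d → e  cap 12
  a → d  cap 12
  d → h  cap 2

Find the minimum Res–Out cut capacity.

18

Augment Res→a→d→h→Out: bottleneck 2, flow now 2.
Augment Res→b→e→f→Out: bottleneck 4, flow now 6.
Augment Res→a→d→e→f→Out: bottleneck 3, flow now 9.
Augment Res→a→d→e→g→Out: bottleneck 3, flow now 12.
Augment Res→a→d→e→h→Out: bottleneck 4, flow now 16.
Augment Res→b→d→e→h→Out: bottleneck 2, flow now 18.
No augmenting path remains; maximum flow = 18.
By max-flow min-cut, the minimum cut capacity equals the max flow.
In the residual graph, reachable from Res: {Res, a, b, c, d}.
Min-cut edges: b→e (4), d→e (12), d→h (2); capacity 4 + 12 + 2 = 18.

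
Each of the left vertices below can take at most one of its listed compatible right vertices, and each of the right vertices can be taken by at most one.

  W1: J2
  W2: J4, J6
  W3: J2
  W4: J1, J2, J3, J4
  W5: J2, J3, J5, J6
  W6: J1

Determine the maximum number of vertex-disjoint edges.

Unit-capacity flow: source→left, listed edges, right→sink; max matching = max flow.
Augmenting path W1→J2 (+1); matched 1.
Augmenting path W2→J4 (+1); matched 2.
Augmenting path W4→J1 (+1); matched 3.
Augmenting path W5→J3 (+1); matched 4.
Augmenting path W6→J1→W4→J3→W5→J5 (+1); matched 5.
No augmenting path remains; maximum matching = 5.
König certificate: {W2, W4, W5, W6, J2} is a vertex cover of size 5 (every listed pair touches it), so no matching can be larger.

5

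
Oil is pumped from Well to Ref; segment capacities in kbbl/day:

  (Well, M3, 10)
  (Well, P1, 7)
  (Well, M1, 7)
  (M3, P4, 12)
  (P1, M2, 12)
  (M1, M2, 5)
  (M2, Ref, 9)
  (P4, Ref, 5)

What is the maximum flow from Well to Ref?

14

Augment Well→M3→P4→Ref: bottleneck 5, flow now 5.
Augment Well→P1→M2→Ref: bottleneck 7, flow now 12.
Augment Well→M1→M2→Ref: bottleneck 2, flow now 14.
No augmenting path remains; maximum flow = 14.
In the residual graph, reachable from Well: {Well, M3, P1, M1, M2, P4}.
Min-cut edges: M2→Ref (9), P4→Ref (5); capacity 9 + 5 = 14.
This cut is saturated, so no flow can exceed 14.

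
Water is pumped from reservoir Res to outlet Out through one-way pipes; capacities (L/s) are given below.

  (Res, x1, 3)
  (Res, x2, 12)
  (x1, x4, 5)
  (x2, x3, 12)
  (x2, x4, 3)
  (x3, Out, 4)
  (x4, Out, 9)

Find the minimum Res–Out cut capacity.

10

Augment Res→x1→x4→Out: bottleneck 3, flow now 3.
Augment Res→x2→x3→Out: bottleneck 4, flow now 7.
Augment Res→x2→x4→Out: bottleneck 3, flow now 10.
No augmenting path remains; maximum flow = 10.
By max-flow min-cut, the minimum cut capacity equals the max flow.
In the residual graph, reachable from Res: {Res, x2, x3}.
Min-cut edges: Res→x1 (3), x2→x4 (3), x3→Out (4); capacity 3 + 3 + 4 = 10.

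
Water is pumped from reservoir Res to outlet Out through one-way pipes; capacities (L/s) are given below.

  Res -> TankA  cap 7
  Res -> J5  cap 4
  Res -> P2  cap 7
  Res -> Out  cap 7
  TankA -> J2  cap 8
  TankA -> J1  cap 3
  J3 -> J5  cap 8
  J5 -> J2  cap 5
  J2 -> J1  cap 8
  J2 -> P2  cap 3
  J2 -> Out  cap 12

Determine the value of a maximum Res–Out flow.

18

Augment Res→Out: bottleneck 7, flow now 7.
Augment Res→TankA→J2→Out: bottleneck 7, flow now 14.
Augment Res→J5→J2→Out: bottleneck 4, flow now 18.
No augmenting path remains; maximum flow = 18.
In the residual graph, reachable from Res: {Res, P2}.
Min-cut edges: Res→TankA (7), Res→J5 (4), Res→Out (7); capacity 7 + 4 + 7 = 18.
This cut is saturated, so no flow can exceed 18.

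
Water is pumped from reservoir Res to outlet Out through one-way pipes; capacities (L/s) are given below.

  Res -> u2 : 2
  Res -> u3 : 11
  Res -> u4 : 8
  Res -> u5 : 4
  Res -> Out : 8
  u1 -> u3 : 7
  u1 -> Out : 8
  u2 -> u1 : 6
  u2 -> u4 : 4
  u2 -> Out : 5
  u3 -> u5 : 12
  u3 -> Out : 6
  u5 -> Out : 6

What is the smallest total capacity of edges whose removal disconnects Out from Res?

Augment Res→Out: bottleneck 8, flow now 8.
Augment Res→u2→Out: bottleneck 2, flow now 10.
Augment Res→u3→Out: bottleneck 6, flow now 16.
Augment Res→u5→Out: bottleneck 4, flow now 20.
Augment Res→u3→u5→Out: bottleneck 2, flow now 22.
No augmenting path remains; maximum flow = 22.
By max-flow min-cut, the minimum cut capacity equals the max flow.
In the residual graph, reachable from Res: {Res, u3, u4, u5}.
Min-cut edges: Res→u2 (2), Res→Out (8), u3→Out (6), u5→Out (6); capacity 2 + 8 + 6 + 6 = 22.

22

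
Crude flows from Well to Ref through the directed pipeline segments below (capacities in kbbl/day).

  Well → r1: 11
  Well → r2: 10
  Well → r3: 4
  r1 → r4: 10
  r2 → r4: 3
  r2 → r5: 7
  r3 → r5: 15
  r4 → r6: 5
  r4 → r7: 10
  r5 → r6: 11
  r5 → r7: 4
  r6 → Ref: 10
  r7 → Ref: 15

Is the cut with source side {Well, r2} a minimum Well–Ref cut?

Given cut capacity: 11 + 4 + 3 + 7 = 25.
Augment Well→r1→r4→r6→Ref: bottleneck 5, flow now 5.
Augment Well→r1→r4→r7→Ref: bottleneck 5, flow now 10.
Augment Well→r2→r4→r7→Ref: bottleneck 3, flow now 13.
Augment Well→r2→r5→r6→Ref: bottleneck 5, flow now 18.
Augment Well→r2→r5→r7→Ref: bottleneck 2, flow now 20.
Augment Well→r3→r5→r7→Ref: bottleneck 2, flow now 22.
Augment Well→r3→r5→r6→r4→r7→Ref: bottleneck 2, flow now 24. (uses reverse residual edge)
No augmenting path remains; maximum flow = 24.
In the residual graph, reachable from Well: {Well, r1}.
Min-cut edges: Well→r2 (10), Well→r3 (4), r1→r4 (10); capacity 10 + 4 + 10 = 24.
Cut capacity 25 exceeds the max flow 24, so it is not minimum.

No — its capacity is 25, but the minimum cut has capacity 24.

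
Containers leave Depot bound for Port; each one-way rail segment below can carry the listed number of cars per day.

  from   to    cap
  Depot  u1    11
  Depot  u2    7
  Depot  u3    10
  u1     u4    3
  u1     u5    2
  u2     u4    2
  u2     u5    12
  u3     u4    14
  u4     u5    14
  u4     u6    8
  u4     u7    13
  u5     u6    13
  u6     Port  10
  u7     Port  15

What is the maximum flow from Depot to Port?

Augment Depot→u1→u4→u6→Port: bottleneck 3, flow now 3.
Augment Depot→u1→u5→u6→Port: bottleneck 2, flow now 5.
Augment Depot→u2→u4→u6→Port: bottleneck 2, flow now 7.
Augment Depot→u2→u5→u6→Port: bottleneck 3, flow now 10.
Augment Depot→u3→u4→u7→Port: bottleneck 10, flow now 20.
Augment Depot→u2→u5→u6→u4→u7→Port: bottleneck 2, flow now 22. (uses reverse residual edge)
No augmenting path remains; maximum flow = 22.
In the residual graph, reachable from Depot: {Depot, u1}.
Min-cut edges: Depot→u2 (7), Depot→u3 (10), u1→u4 (3), u1→u5 (2); capacity 7 + 10 + 3 + 2 = 22.
This cut is saturated, so no flow can exceed 22.

22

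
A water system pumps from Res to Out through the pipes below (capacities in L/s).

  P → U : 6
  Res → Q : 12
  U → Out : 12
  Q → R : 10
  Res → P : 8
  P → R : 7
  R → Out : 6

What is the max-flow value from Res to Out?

Augment Res→P→R→Out: bottleneck 6, flow now 6.
Augment Res→P→U→Out: bottleneck 2, flow now 8.
Augment Res→Q→R→P→U→Out: bottleneck 4, flow now 12. (uses reverse residual edge)
No augmenting path remains; maximum flow = 12.
In the residual graph, reachable from Res: {Res, P, Q, R}.
Min-cut edges: P→U (6), R→Out (6); capacity 6 + 6 = 12.
This cut is saturated, so no flow can exceed 12.

12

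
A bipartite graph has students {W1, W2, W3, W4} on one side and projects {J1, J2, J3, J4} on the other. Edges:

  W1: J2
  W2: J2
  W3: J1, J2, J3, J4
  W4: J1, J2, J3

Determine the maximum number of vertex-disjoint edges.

Unit-capacity flow: source→left, listed edges, right→sink; max matching = max flow.
Augmenting path W1→J2 (+1); matched 1.
Augmenting path W3→J1 (+1); matched 2.
Augmenting path W4→J3 (+1); matched 3.
No augmenting path remains; maximum matching = 3.
König certificate: {W3, W4, J2} is a vertex cover of size 3 (every listed pair touches it), so no matching can be larger.

3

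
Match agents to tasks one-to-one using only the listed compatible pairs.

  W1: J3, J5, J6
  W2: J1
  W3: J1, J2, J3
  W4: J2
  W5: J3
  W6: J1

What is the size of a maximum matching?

4

Unit-capacity flow: source→left, listed edges, right→sink; max matching = max flow.
Augmenting path W1→J3 (+1); matched 1.
Augmenting path W2→J1 (+1); matched 2.
Augmenting path W3→J2 (+1); matched 3.
Augmenting path W5→J3→W1→J5 (+1); matched 4.
No augmenting path remains; maximum matching = 4.
König certificate: {W1, J1, J2, J3} is a vertex cover of size 4 (every listed pair touches it), so no matching can be larger.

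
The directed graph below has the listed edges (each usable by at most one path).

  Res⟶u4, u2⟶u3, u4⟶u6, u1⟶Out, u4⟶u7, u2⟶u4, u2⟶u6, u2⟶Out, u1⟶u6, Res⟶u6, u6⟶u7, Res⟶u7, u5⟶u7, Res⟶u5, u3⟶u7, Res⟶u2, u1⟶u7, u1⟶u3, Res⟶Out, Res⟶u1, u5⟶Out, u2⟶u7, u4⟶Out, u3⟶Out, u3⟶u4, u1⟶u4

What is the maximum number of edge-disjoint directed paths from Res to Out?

5

Assign every edge capacity 1; by Menger, the answer equals the max flow.
Path Res→Out (+1); total 1.
Path Res→u1→Out (+1); total 2.
Path Res→u2→Out (+1); total 3.
Path Res→u4→Out (+1); total 4.
Path Res→u5→Out (+1); total 5.
No residual Res→Out path; max flow = 5.
Certifying cut of size 5: {Res→Out, Res→u1, Res→u2, Res→u4, Res→u5}.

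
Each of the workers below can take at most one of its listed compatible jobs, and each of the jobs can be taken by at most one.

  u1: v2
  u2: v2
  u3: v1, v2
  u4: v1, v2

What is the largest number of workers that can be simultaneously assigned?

Unit-capacity flow: source→left, listed edges, right→sink; max matching = max flow.
Augmenting path u1→v2 (+1); matched 1.
Augmenting path u3→v1 (+1); matched 2.
No augmenting path remains; maximum matching = 2.
König certificate: {v1, v2} is a vertex cover of size 2 (every listed pair touches it), so no matching can be larger.

2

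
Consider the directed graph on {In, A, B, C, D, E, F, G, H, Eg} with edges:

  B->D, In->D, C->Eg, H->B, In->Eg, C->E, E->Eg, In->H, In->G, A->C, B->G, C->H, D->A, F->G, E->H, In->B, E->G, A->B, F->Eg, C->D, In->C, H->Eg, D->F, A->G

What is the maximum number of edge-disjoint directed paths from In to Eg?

5

Assign every edge capacity 1; by Menger, the answer equals the max flow.
Path In→Eg (+1); total 1.
Path In→C→Eg (+1); total 2.
Path In→H→Eg (+1); total 3.
Path In→D→F→Eg (+1); total 4.
Path In→B→D→A→C→E→Eg (+1); total 5.
No residual In→Eg path; max flow = 5.
Certifying cut of size 5: {In→B, In→C, In→D, In→Eg, In→H}.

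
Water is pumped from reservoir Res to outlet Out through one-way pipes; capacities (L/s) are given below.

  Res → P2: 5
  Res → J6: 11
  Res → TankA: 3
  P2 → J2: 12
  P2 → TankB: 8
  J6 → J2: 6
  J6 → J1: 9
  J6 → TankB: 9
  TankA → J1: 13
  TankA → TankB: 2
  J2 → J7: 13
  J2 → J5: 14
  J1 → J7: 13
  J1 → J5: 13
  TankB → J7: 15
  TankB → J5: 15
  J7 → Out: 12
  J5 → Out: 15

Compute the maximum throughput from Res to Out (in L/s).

Augment Res→P2→J2→J7→Out: bottleneck 5, flow now 5.
Augment Res→J6→J2→J7→Out: bottleneck 6, flow now 11.
Augment Res→J6→J1→J7→Out: bottleneck 1, flow now 12.
Augment Res→J6→J1→J5→Out: bottleneck 4, flow now 16.
Augment Res→TankA→J1→J5→Out: bottleneck 3, flow now 19.
No augmenting path remains; maximum flow = 19.
In the residual graph, reachable from Res: {Res}.
Min-cut edges: Res→P2 (5), Res→J6 (11), Res→TankA (3); capacity 5 + 11 + 3 = 19.
This cut is saturated, so no flow can exceed 19.

19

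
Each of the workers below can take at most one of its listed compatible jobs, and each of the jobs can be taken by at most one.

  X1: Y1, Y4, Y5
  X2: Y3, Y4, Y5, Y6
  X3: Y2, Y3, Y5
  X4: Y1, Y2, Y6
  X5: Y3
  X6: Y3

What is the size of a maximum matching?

Unit-capacity flow: source→left, listed edges, right→sink; max matching = max flow.
Augmenting path X1→Y1 (+1); matched 1.
Augmenting path X2→Y3 (+1); matched 2.
Augmenting path X3→Y2 (+1); matched 3.
Augmenting path X4→Y6 (+1); matched 4.
Augmenting path X5→Y3→X2→Y4 (+1); matched 5.
No augmenting path remains; maximum matching = 5.
König certificate: {X1, X2, X3, X4, Y3} is a vertex cover of size 5 (every listed pair touches it), so no matching can be larger.

5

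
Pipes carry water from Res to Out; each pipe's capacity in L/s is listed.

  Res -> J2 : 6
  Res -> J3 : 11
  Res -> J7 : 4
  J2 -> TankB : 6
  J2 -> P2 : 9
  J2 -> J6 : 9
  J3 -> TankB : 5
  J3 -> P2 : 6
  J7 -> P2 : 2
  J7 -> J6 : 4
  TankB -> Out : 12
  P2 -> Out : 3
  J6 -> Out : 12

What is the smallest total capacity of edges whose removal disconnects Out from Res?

18

Augment Res→J2→TankB→Out: bottleneck 6, flow now 6.
Augment Res→J3→TankB→Out: bottleneck 5, flow now 11.
Augment Res→J3→P2→Out: bottleneck 3, flow now 14.
Augment Res→J7→J6→Out: bottleneck 4, flow now 18.
No augmenting path remains; maximum flow = 18.
By max-flow min-cut, the minimum cut capacity equals the max flow.
In the residual graph, reachable from Res: {Res, J3, P2}.
Min-cut edges: Res→J2 (6), Res→J7 (4), J3→TankB (5), P2→Out (3); capacity 6 + 4 + 5 + 3 = 18.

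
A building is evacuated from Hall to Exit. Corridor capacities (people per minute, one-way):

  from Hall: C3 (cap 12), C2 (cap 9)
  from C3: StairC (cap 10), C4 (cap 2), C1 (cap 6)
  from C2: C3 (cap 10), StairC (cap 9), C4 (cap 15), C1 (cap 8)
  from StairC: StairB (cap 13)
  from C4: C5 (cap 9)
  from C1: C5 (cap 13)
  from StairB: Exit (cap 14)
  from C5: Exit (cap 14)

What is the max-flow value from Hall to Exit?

21

Augment Hall→C3→StairC→StairB→Exit: bottleneck 10, flow now 10.
Augment Hall→C3→C4→C5→Exit: bottleneck 2, flow now 12.
Augment Hall→C2→StairC→StairB→Exit: bottleneck 3, flow now 15.
Augment Hall→C2→C4→C5→Exit: bottleneck 6, flow now 21.
No augmenting path remains; maximum flow = 21.
In the residual graph, reachable from Hall: {Hall}.
Min-cut edges: Hall→C3 (12), Hall→C2 (9); capacity 12 + 9 = 21.
This cut is saturated, so no flow can exceed 21.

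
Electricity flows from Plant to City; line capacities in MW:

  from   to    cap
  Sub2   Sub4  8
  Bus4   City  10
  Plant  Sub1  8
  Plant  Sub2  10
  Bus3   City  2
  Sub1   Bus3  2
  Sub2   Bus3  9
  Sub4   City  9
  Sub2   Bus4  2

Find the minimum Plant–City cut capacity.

Augment Plant→Sub2→Sub4→City: bottleneck 8, flow now 8.
Augment Plant→Sub2→Bus3→City: bottleneck 2, flow now 10.
Augment Plant→Sub1→Bus3→Sub2→Bus4→City: bottleneck 2, flow now 12. (uses reverse residual edge)
No augmenting path remains; maximum flow = 12.
By max-flow min-cut, the minimum cut capacity equals the max flow.
In the residual graph, reachable from Plant: {Plant, Sub1}.
Min-cut edges: Plant→Sub2 (10), Sub1→Bus3 (2); capacity 10 + 2 = 12.

12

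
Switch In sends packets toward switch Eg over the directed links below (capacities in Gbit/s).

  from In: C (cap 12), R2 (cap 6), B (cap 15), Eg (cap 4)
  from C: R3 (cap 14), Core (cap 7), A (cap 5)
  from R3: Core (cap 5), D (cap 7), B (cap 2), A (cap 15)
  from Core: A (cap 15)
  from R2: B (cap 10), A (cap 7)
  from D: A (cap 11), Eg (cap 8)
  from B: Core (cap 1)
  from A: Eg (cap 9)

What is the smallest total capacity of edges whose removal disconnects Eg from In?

Augment In→Eg: bottleneck 4, flow now 4.
Augment In→C→A→Eg: bottleneck 5, flow now 9.
Augment In→R2→A→Eg: bottleneck 4, flow now 13.
Augment In→C→R3→D→Eg: bottleneck 7, flow now 20.
No augmenting path remains; maximum flow = 20.
By max-flow min-cut, the minimum cut capacity equals the max flow.
In the residual graph, reachable from In: {In, C, R3, Core, R2, B, A}.
Min-cut edges: In→Eg (4), R3→D (7), A→Eg (9); capacity 4 + 7 + 9 = 20.

20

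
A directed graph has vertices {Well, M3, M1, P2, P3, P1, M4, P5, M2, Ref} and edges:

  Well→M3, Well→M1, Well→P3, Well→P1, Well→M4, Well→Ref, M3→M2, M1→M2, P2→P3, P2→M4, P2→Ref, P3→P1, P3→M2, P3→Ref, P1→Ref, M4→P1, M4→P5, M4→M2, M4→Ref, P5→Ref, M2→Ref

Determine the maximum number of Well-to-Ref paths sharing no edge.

Assign every edge capacity 1; by Menger, the answer equals the max flow.
Path Well→Ref (+1); total 1.
Path Well→P3→Ref (+1); total 2.
Path Well→P1→Ref (+1); total 3.
Path Well→M4→Ref (+1); total 4.
Path Well→M3→M2→Ref (+1); total 5.
No residual Well→Ref path; max flow = 5.
Certifying cut of size 5: {M2→Ref, Well→M4, Well→P1, Well→P3, Well→Ref}.

5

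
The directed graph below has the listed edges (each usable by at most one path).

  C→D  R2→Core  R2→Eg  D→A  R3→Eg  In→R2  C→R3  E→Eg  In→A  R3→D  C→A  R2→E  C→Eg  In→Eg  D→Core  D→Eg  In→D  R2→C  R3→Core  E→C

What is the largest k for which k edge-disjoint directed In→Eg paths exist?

3

Assign every edge capacity 1; by Menger, the answer equals the max flow.
Path In→Eg (+1); total 1.
Path In→R2→Eg (+1); total 2.
Path In→D→Eg (+1); total 3.
No residual In→Eg path; max flow = 3.
Certifying cut of size 3: {In→D, In→Eg, In→R2}.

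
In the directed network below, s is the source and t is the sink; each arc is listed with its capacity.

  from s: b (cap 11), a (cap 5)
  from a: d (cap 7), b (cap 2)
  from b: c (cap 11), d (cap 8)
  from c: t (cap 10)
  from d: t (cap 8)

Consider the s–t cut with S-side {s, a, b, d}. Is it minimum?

Given cut capacity: 11 + 8 = 19.
Augment s→a→d→t: bottleneck 5, flow now 5.
Augment s→b→c→t: bottleneck 10, flow now 15.
Augment s→b→d→t: bottleneck 1, flow now 16.
No augmenting path remains; maximum flow = 16.
In the residual graph, reachable from s: {s}.
Min-cut edges: s→a (5), s→b (11); capacity 5 + 11 = 16.
Cut capacity 19 exceeds the max flow 16, so it is not minimum.

No — its capacity is 19, but the minimum cut has capacity 16.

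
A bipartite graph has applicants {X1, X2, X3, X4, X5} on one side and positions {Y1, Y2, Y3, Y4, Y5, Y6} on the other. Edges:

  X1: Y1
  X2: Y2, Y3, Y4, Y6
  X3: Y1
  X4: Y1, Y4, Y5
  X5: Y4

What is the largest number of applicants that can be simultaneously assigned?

Unit-capacity flow: source→left, listed edges, right→sink; max matching = max flow.
Augmenting path X1→Y1 (+1); matched 1.
Augmenting path X2→Y2 (+1); matched 2.
Augmenting path X4→Y4 (+1); matched 3.
Augmenting path X5→Y4→X4→Y5 (+1); matched 4.
No augmenting path remains; maximum matching = 4.
König certificate: {X2, X4, X5, Y1} is a vertex cover of size 4 (every listed pair touches it), so no matching can be larger.

4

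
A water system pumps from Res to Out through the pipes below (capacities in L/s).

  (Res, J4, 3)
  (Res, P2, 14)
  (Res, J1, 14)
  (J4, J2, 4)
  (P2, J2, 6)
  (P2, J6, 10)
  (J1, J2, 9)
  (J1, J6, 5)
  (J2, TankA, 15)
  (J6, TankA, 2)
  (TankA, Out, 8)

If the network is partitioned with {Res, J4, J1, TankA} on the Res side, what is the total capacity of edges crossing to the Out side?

Edges leaving {Res, J4, J1, TankA}: Res→P2 (14), J4→J2 (4), J1→J2 (9), J1→J6 (5), TankA→Out (8).
Cut capacity = 14 + 4 + 9 + 5 + 8 = 40.

40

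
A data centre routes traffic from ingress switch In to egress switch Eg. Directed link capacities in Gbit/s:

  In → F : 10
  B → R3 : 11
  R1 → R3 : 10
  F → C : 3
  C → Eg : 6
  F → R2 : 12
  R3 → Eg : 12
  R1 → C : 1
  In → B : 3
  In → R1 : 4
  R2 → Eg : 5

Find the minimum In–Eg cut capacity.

Augment In→R1→C→Eg: bottleneck 1, flow now 1.
Augment In→R1→R3→Eg: bottleneck 3, flow now 4.
Augment In→F→C→Eg: bottleneck 3, flow now 7.
Augment In→F→R2→Eg: bottleneck 5, flow now 12.
Augment In→B→R3→Eg: bottleneck 3, flow now 15.
No augmenting path remains; maximum flow = 15.
By max-flow min-cut, the minimum cut capacity equals the max flow.
In the residual graph, reachable from In: {In, F, R2}.
Min-cut edges: In→R1 (4), In→B (3), F→C (3), R2→Eg (5); capacity 4 + 3 + 3 + 5 = 15.

15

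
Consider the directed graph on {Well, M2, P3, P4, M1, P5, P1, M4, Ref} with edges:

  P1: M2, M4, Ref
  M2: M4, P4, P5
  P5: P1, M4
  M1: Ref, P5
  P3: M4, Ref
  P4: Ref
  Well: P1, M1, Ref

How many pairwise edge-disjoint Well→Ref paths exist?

Assign every edge capacity 1; by Menger, the answer equals the max flow.
Path Well→Ref (+1); total 1.
Path Well→M1→Ref (+1); total 2.
Path Well→P1→Ref (+1); total 3.
No residual Well→Ref path; max flow = 3.
Certifying cut of size 3: {Well→M1, Well→P1, Well→Ref}.

3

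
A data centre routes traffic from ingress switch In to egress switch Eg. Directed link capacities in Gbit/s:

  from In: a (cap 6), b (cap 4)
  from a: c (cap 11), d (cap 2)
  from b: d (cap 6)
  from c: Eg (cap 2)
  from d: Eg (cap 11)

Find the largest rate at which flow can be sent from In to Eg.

8

Augment In→a→c→Eg: bottleneck 2, flow now 2.
Augment In→a→d→Eg: bottleneck 2, flow now 4.
Augment In→b→d→Eg: bottleneck 4, flow now 8.
No augmenting path remains; maximum flow = 8.
In the residual graph, reachable from In: {In, a, c}.
Min-cut edges: In→b (4), a→d (2), c→Eg (2); capacity 4 + 2 + 2 = 8.
This cut is saturated, so no flow can exceed 8.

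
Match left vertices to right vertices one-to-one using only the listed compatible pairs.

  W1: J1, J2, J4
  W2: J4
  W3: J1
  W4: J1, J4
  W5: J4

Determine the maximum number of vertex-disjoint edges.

3

Unit-capacity flow: source→left, listed edges, right→sink; max matching = max flow.
Augmenting path W1→J1 (+1); matched 1.
Augmenting path W2→J4 (+1); matched 2.
Augmenting path W3→J1→W1→J2 (+1); matched 3.
No augmenting path remains; maximum matching = 3.
König certificate: {W1, J1, J4} is a vertex cover of size 3 (every listed pair touches it), so no matching can be larger.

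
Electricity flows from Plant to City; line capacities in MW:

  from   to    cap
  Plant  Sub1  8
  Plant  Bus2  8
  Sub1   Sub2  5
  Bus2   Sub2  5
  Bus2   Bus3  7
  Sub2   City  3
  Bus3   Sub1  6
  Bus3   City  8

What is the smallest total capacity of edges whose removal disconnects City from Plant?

10

Augment Plant→Sub1→Sub2→City: bottleneck 3, flow now 3.
Augment Plant→Bus2→Bus3→City: bottleneck 7, flow now 10.
No augmenting path remains; maximum flow = 10.
By max-flow min-cut, the minimum cut capacity equals the max flow.
In the residual graph, reachable from Plant: {Plant, Sub1, Bus2, Sub2}.
Min-cut edges: Bus2→Bus3 (7), Sub2→City (3); capacity 7 + 3 = 10.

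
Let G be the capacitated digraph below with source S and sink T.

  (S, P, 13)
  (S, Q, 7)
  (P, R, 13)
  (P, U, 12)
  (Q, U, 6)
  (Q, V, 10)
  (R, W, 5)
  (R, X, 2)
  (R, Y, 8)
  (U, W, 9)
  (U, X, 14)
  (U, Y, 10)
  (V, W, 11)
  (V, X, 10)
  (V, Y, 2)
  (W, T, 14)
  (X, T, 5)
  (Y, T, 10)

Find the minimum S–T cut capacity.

20

Augment S→P→R→W→T: bottleneck 5, flow now 5.
Augment S→P→R→X→T: bottleneck 2, flow now 7.
Augment S→P→R→Y→T: bottleneck 6, flow now 13.
Augment S→Q→U→W→T: bottleneck 6, flow now 19.
Augment S→Q→V→W→T: bottleneck 1, flow now 20.
No augmenting path remains; maximum flow = 20.
By max-flow min-cut, the minimum cut capacity equals the max flow.
In the residual graph, reachable from S: {S}.
Min-cut edges: S→P (13), S→Q (7); capacity 13 + 7 = 20.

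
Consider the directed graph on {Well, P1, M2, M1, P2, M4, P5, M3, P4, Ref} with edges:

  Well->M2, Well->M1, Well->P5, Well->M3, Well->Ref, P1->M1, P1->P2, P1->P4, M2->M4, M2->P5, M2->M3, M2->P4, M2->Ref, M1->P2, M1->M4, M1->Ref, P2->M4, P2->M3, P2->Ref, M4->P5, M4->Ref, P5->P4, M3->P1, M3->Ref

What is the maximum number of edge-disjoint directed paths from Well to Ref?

4

Assign every edge capacity 1; by Menger, the answer equals the max flow.
Path Well→Ref (+1); total 1.
Path Well→M2→Ref (+1); total 2.
Path Well→M1→Ref (+1); total 3.
Path Well→M3→Ref (+1); total 4.
No residual Well→Ref path; max flow = 4.
Certifying cut of size 4: {Well→M1, Well→M2, Well→M3, Well→Ref}.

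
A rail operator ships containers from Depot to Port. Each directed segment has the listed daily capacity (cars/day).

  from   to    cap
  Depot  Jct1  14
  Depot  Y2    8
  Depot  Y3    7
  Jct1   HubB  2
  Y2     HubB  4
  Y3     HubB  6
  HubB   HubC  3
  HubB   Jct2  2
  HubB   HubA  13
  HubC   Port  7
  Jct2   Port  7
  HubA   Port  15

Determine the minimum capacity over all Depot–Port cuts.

12

Augment Depot→Jct1→HubB→HubC→Port: bottleneck 2, flow now 2.
Augment Depot→Y2→HubB→HubC→Port: bottleneck 1, flow now 3.
Augment Depot→Y2→HubB→Jct2→Port: bottleneck 2, flow now 5.
Augment Depot→Y2→HubB→HubA→Port: bottleneck 1, flow now 6.
Augment Depot→Y3→HubB→HubA→Port: bottleneck 6, flow now 12.
No augmenting path remains; maximum flow = 12.
By max-flow min-cut, the minimum cut capacity equals the max flow.
In the residual graph, reachable from Depot: {Depot, Jct1, Y2, Y3}.
Min-cut edges: Jct1→HubB (2), Y2→HubB (4), Y3→HubB (6); capacity 2 + 4 + 6 = 12.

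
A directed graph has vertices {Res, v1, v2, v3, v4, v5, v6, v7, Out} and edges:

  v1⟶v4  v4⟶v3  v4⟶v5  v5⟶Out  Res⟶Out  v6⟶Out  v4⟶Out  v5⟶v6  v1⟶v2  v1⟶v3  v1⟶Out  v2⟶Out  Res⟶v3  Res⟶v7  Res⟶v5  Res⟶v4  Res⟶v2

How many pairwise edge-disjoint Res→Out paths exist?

Assign every edge capacity 1; by Menger, the answer equals the max flow.
Path Res→Out (+1); total 1.
Path Res→v2→Out (+1); total 2.
Path Res→v4→Out (+1); total 3.
Path Res→v5→Out (+1); total 4.
No residual Res→Out path; max flow = 4.
Certifying cut of size 4: {Res→Out, Res→v2, Res→v4, Res→v5}.

4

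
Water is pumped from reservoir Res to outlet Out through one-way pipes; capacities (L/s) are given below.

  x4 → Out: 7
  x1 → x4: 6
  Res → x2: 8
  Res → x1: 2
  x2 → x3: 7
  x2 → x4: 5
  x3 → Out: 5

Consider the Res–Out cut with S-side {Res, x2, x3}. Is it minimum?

No — its capacity is 12, but the minimum cut has capacity 10.

Given cut capacity: 2 + 5 + 5 = 12.
Augment Res→x1→x4→Out: bottleneck 2, flow now 2.
Augment Res→x2→x3→Out: bottleneck 5, flow now 7.
Augment Res→x2→x4→Out: bottleneck 3, flow now 10.
No augmenting path remains; maximum flow = 10.
In the residual graph, reachable from Res: {Res}.
Min-cut edges: Res→x1 (2), Res→x2 (8); capacity 2 + 8 = 10.
Cut capacity 12 exceeds the max flow 10, so it is not minimum.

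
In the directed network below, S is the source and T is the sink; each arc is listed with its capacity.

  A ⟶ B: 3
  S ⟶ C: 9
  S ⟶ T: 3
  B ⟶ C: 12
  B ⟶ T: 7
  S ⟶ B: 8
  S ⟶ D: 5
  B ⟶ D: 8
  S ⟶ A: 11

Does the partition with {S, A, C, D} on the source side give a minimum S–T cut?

Given cut capacity: 8 + 3 + 3 = 14.
Augment S→T: bottleneck 3, flow now 3.
Augment S→B→T: bottleneck 7, flow now 10.
No augmenting path remains; maximum flow = 10.
In the residual graph, reachable from S: {S, A, B, C, D}.
Min-cut edges: S→T (3), B→T (7); capacity 3 + 7 = 10.
Cut capacity 14 exceeds the max flow 10, so it is not minimum.

No — its capacity is 14, but the minimum cut has capacity 10.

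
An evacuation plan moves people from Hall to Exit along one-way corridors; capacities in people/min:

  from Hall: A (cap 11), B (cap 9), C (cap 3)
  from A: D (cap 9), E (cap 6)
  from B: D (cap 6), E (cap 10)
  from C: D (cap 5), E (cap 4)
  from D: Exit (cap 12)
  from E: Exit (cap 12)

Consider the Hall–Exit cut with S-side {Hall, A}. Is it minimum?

No — its capacity is 27, but the minimum cut has capacity 23.

Given cut capacity: 9 + 3 + 9 + 6 = 27.
Augment Hall→A→D→Exit: bottleneck 9, flow now 9.
Augment Hall→A→E→Exit: bottleneck 2, flow now 11.
Augment Hall→B→D→Exit: bottleneck 3, flow now 14.
Augment Hall→B→E→Exit: bottleneck 6, flow now 20.
Augment Hall→C→E→Exit: bottleneck 3, flow now 23.
No augmenting path remains; maximum flow = 23.
In the residual graph, reachable from Hall: {Hall}.
Min-cut edges: Hall→A (11), Hall→B (9), Hall→C (3); capacity 11 + 9 + 3 = 23.
Cut capacity 27 exceeds the max flow 23, so it is not minimum.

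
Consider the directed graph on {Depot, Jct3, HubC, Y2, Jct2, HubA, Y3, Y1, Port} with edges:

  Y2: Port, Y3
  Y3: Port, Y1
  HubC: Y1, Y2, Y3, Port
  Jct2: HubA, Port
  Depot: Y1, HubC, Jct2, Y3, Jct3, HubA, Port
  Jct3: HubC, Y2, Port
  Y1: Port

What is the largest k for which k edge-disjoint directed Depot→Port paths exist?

Assign every edge capacity 1; by Menger, the answer equals the max flow.
Path Depot→Port (+1); total 1.
Path Depot→Jct3→Port (+1); total 2.
Path Depot→HubC→Port (+1); total 3.
Path Depot→Jct2→Port (+1); total 4.
Path Depot→Y3→Port (+1); total 5.
Path Depot→Y1→Port (+1); total 6.
No residual Depot→Port path; max flow = 6.
Certifying cut of size 6: {Depot→HubC, Depot→Jct2, Depot→Jct3, Depot→Port, Depot→Y1, Depot→Y3}.

6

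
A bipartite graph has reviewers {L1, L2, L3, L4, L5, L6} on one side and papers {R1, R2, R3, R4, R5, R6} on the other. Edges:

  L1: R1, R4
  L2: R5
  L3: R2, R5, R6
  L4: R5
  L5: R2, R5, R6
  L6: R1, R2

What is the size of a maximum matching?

Unit-capacity flow: source→left, listed edges, right→sink; max matching = max flow.
Augmenting path L1→R1 (+1); matched 1.
Augmenting path L2→R5 (+1); matched 2.
Augmenting path L3→R2 (+1); matched 3.
Augmenting path L5→R6 (+1); matched 4.
Augmenting path L6→R1→L1→R4 (+1); matched 5.
No augmenting path remains; maximum matching = 5.
König certificate: {L1, L3, L5, L6, R5} is a vertex cover of size 5 (every listed pair touches it), so no matching can be larger.

5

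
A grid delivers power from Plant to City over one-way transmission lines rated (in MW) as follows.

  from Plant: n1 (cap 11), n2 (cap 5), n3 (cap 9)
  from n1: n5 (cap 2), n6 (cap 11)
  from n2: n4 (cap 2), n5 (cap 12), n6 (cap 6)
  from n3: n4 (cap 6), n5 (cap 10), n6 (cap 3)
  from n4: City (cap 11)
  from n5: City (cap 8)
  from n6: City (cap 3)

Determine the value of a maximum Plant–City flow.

19

Augment Plant→n1→n5→City: bottleneck 2, flow now 2.
Augment Plant→n1→n6→City: bottleneck 3, flow now 5.
Augment Plant→n2→n4→City: bottleneck 2, flow now 7.
Augment Plant→n2→n5→City: bottleneck 3, flow now 10.
Augment Plant→n3→n4→City: bottleneck 6, flow now 16.
Augment Plant→n3→n5→City: bottleneck 3, flow now 19.
No augmenting path remains; maximum flow = 19.
In the residual graph, reachable from Plant: {Plant, n1, n6}.
Min-cut edges: Plant→n2 (5), Plant→n3 (9), n1→n5 (2), n6→City (3); capacity 5 + 9 + 2 + 3 = 19.
This cut is saturated, so no flow can exceed 19.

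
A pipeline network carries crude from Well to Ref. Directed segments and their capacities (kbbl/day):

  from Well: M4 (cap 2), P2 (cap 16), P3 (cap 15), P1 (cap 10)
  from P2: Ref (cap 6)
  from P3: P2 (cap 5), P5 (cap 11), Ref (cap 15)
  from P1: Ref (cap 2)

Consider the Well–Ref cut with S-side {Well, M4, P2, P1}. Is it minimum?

Yes — it is a minimum cut (capacity 23).

Given cut capacity: 15 + 6 + 2 = 23.
Augment Well→P2→Ref: bottleneck 6, flow now 6.
Augment Well→P3→Ref: bottleneck 15, flow now 21.
Augment Well→P1→Ref: bottleneck 2, flow now 23.
No augmenting path remains; maximum flow = 23.
Cut capacity 23 equals the max flow, so it is a minimum cut.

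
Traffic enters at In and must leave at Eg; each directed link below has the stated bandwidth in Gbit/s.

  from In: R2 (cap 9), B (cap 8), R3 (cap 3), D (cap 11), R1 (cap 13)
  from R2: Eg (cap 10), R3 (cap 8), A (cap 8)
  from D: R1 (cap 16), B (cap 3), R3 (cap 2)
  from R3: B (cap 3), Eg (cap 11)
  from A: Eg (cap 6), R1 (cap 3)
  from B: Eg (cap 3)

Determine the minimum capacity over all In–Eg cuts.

17

Augment In→R2→Eg: bottleneck 9, flow now 9.
Augment In→R3→Eg: bottleneck 3, flow now 12.
Augment In→B→Eg: bottleneck 3, flow now 15.
Augment In→D→R3→Eg: bottleneck 2, flow now 17.
No augmenting path remains; maximum flow = 17.
By max-flow min-cut, the minimum cut capacity equals the max flow.
In the residual graph, reachable from In: {In, D, B, R1}.
Min-cut edges: In→R2 (9), In→R3 (3), D→R3 (2), B→Eg (3); capacity 9 + 3 + 2 + 3 = 17.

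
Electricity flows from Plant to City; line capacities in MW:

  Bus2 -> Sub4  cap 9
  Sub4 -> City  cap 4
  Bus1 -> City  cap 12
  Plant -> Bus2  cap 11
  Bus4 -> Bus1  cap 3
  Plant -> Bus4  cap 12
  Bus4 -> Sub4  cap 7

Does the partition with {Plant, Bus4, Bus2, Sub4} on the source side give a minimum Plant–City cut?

Yes — it is a minimum cut (capacity 7).

Given cut capacity: 3 + 4 = 7.
Augment Plant→Bus4→Sub4→City: bottleneck 4, flow now 4.
Augment Plant→Bus4→Bus1→City: bottleneck 3, flow now 7.
No augmenting path remains; maximum flow = 7.
Cut capacity 7 equals the max flow, so it is a minimum cut.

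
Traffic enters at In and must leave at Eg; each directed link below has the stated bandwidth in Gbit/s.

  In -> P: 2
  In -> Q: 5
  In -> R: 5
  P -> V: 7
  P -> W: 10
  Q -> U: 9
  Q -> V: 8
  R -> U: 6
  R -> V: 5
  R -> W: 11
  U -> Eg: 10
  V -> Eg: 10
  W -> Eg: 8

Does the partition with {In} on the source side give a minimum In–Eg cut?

Yes — it is a minimum cut (capacity 12).

Given cut capacity: 2 + 5 + 5 = 12.
Augment In→P→V→Eg: bottleneck 2, flow now 2.
Augment In→Q→U→Eg: bottleneck 5, flow now 7.
Augment In→R→U→Eg: bottleneck 5, flow now 12.
No augmenting path remains; maximum flow = 12.
Cut capacity 12 equals the max flow, so it is a minimum cut.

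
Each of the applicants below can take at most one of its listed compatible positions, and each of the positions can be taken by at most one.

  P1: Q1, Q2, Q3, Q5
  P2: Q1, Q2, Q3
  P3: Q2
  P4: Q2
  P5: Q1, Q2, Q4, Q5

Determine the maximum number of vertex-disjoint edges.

Unit-capacity flow: source→left, listed edges, right→sink; max matching = max flow.
Augmenting path P1→Q1 (+1); matched 1.
Augmenting path P2→Q2 (+1); matched 2.
Augmenting path P5→Q4 (+1); matched 3.
Augmenting path P3→Q2→P2→Q3 (+1); matched 4.
No augmenting path remains; maximum matching = 4.
König certificate: {P1, P2, P5, Q2} is a vertex cover of size 4 (every listed pair touches it), so no matching can be larger.

4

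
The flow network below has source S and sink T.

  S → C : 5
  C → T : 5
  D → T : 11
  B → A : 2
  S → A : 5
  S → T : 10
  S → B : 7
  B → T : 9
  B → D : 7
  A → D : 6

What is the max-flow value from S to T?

Augment S→T: bottleneck 10, flow now 10.
Augment S→B→T: bottleneck 7, flow now 17.
Augment S→C→T: bottleneck 5, flow now 22.
Augment S→A→D→T: bottleneck 5, flow now 27.
No augmenting path remains; maximum flow = 27.
In the residual graph, reachable from S: {S}.
Min-cut edges: S→A (5), S→B (7), S→C (5), S→T (10); capacity 5 + 7 + 5 + 10 = 27.
This cut is saturated, so no flow can exceed 27.

27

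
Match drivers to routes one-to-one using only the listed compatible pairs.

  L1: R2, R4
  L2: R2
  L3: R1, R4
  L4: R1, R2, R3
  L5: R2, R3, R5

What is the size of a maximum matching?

Unit-capacity flow: source→left, listed edges, right→sink; max matching = max flow.
Augmenting path L1→R2 (+1); matched 1.
Augmenting path L3→R1 (+1); matched 2.
Augmenting path L4→R3 (+1); matched 3.
Augmenting path L5→R5 (+1); matched 4.
Augmenting path L2→R2→L1→R4 (+1); matched 5.
No augmenting path remains; maximum matching = 5.
König certificate: {L1, L2, L3, L4, L5} is a vertex cover of size 5 (every listed pair touches it), so no matching can be larger.

5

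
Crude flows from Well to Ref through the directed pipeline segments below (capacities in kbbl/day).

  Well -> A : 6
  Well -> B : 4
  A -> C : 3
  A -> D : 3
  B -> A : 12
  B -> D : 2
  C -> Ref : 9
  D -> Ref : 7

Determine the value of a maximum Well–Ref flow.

Augment Well→A→C→Ref: bottleneck 3, flow now 3.
Augment Well→A→D→Ref: bottleneck 3, flow now 6.
Augment Well→B→D→Ref: bottleneck 2, flow now 8.
No augmenting path remains; maximum flow = 8.
In the residual graph, reachable from Well: {Well, A, B}.
Min-cut edges: A→C (3), A→D (3), B→D (2); capacity 3 + 3 + 2 = 8.
This cut is saturated, so no flow can exceed 8.

8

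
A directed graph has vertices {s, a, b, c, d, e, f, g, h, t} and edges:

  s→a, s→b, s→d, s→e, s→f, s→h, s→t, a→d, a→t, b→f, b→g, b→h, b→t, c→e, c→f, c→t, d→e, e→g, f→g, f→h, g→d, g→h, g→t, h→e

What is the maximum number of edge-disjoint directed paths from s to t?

Assign every edge capacity 1; by Menger, the answer equals the max flow.
Path s→t (+1); total 1.
Path s→a→t (+1); total 2.
Path s→b→t (+1); total 3.
Path s→e→g→t (+1); total 4.
No residual s→t path; max flow = 4.
Certifying cut of size 4: {g→t, s→a, s→b, s→t}.

4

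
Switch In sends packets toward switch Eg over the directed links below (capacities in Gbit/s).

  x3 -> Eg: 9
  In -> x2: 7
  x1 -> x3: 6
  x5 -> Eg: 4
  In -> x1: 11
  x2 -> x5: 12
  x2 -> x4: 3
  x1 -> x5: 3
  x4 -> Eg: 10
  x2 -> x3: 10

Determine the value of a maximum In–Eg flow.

Augment In→x1→x3→Eg: bottleneck 6, flow now 6.
Augment In→x1→x5→Eg: bottleneck 3, flow now 9.
Augment In→x2→x3→Eg: bottleneck 3, flow now 12.
Augment In→x2→x4→Eg: bottleneck 3, flow now 15.
Augment In→x2→x5→Eg: bottleneck 1, flow now 16.
No augmenting path remains; maximum flow = 16.
In the residual graph, reachable from In: {In, x1}.
Min-cut edges: In→x2 (7), x1→x3 (6), x1→x5 (3); capacity 7 + 6 + 3 = 16.
This cut is saturated, so no flow can exceed 16.

16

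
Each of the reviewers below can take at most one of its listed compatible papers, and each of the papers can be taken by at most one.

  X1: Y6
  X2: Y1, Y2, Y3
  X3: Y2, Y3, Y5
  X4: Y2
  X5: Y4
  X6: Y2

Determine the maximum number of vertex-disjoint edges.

Unit-capacity flow: source→left, listed edges, right→sink; max matching = max flow.
Augmenting path X1→Y6 (+1); matched 1.
Augmenting path X2→Y1 (+1); matched 2.
Augmenting path X3→Y2 (+1); matched 3.
Augmenting path X5→Y4 (+1); matched 4.
Augmenting path X4→Y2→X3→Y3 (+1); matched 5.
No augmenting path remains; maximum matching = 5.
König certificate: {X1, X2, X3, X5, Y2} is a vertex cover of size 5 (every listed pair touches it), so no matching can be larger.

5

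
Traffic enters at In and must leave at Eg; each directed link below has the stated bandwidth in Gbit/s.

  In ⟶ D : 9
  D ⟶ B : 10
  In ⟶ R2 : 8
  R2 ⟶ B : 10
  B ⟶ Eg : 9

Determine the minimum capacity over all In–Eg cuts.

9

Augment In→R2→B→Eg: bottleneck 8, flow now 8.
Augment In→D→B→Eg: bottleneck 1, flow now 9.
No augmenting path remains; maximum flow = 9.
By max-flow min-cut, the minimum cut capacity equals the max flow.
In the residual graph, reachable from In: {In, R2, D, B}.
Min-cut edges: B→Eg (9); capacity 9 = 9.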